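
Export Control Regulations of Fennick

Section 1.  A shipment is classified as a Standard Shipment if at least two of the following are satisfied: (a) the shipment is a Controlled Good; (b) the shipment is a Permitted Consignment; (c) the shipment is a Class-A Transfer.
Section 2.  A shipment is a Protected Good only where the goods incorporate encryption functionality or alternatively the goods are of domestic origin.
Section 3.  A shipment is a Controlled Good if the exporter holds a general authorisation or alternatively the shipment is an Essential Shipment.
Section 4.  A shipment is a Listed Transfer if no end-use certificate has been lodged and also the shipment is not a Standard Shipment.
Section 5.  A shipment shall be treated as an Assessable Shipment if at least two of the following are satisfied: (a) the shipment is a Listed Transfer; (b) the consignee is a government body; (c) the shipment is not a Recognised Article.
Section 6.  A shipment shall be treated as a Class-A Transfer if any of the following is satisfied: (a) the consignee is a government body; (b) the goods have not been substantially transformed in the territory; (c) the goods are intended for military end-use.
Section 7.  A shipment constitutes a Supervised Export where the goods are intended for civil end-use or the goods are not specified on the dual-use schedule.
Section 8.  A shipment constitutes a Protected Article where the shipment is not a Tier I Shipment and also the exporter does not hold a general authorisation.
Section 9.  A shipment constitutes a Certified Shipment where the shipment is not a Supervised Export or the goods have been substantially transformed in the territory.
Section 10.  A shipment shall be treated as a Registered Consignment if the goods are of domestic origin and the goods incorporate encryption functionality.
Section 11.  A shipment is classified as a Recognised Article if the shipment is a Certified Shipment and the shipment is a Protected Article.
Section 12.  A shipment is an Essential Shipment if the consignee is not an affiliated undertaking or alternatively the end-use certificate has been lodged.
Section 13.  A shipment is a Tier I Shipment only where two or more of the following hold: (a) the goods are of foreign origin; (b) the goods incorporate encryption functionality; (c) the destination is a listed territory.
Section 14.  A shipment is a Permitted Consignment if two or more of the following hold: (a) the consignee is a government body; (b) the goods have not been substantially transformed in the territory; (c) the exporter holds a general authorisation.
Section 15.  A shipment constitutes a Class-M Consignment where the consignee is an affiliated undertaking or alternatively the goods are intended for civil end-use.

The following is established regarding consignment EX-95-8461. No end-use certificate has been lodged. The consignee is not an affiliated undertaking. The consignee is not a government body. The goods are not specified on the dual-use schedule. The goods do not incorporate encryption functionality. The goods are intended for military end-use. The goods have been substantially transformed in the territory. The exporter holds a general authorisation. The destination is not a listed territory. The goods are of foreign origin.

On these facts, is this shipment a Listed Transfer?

No

section 12 — Essential Shipment: [the consignee is not an affiliated undertaking? yes] OR [the end-use certificate has been lodged? no] → satisfied.
section 3 — Controlled Good: [the exporter holds a general authorisation? yes] OR [Essential Shipment (section 12)? yes] → satisfied.
section 14 — Permitted Consignment: the consignee is a government body? no; the goods have not been substantially transformed in the territory? no; the exporter holds a general authorisation? yes — 1 of 3 hold (need ≥2) → not satisfied.
section 6 — Class-A Transfer: [the consignee is a government body? no] OR [the goods have not been substantially transformed in the territory? no] OR [the goods are intended for military end-use? yes] → satisfied.
section 1 — Standard Shipment: Controlled Good (section 3)? yes; Permitted Consignment (section 14)? no; Class-A Transfer (section 6)? yes — 2 of 3 hold (need ≥2) → satisfied.
section 4 — Listed Transfer: [no end-use certificate has been lodged? yes] AND [not a Standard Shipment (section 1)? no] → not satisfied.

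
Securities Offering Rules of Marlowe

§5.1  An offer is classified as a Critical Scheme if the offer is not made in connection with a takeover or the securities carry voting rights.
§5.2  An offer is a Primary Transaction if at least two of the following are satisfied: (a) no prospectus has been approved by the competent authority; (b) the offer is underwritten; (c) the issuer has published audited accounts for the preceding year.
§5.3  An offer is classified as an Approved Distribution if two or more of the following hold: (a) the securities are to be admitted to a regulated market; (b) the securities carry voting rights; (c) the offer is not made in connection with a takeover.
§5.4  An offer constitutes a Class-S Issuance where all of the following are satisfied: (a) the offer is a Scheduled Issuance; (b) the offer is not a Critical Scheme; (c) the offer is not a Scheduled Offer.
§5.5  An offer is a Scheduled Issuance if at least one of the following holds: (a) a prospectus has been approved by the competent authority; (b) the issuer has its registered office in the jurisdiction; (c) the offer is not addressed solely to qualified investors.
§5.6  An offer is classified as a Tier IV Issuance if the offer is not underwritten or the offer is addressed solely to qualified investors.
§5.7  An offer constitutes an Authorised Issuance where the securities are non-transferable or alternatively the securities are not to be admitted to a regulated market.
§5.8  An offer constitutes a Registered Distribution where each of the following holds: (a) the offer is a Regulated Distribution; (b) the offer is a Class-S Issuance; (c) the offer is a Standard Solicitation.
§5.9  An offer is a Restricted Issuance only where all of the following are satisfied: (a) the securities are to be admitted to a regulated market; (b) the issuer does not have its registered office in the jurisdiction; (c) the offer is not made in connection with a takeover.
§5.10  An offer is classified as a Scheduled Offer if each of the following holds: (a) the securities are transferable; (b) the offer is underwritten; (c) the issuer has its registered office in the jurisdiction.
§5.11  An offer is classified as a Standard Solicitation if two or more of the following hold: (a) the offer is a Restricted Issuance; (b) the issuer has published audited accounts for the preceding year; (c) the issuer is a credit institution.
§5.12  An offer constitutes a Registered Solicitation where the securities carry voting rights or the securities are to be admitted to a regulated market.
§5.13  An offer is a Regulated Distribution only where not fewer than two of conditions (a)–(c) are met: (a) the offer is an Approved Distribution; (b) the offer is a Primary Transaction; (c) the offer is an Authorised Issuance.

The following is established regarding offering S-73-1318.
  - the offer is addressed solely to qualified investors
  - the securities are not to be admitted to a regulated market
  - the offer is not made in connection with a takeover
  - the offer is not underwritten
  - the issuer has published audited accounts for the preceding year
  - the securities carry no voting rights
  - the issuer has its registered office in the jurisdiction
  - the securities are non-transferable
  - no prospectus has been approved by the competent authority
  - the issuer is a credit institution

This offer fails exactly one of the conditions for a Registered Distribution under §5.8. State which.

Class-S Issuance

§5.3 — Approved Distribution: the securities are to be admitted to a regulated market? no; the securities carry voting rights? no; the offer is not made in connection with a takeover? yes — 1 of 3 hold (need ≥2) → not satisfied.
§5.2 — Primary Transaction: no prospectus has been approved by the competent authority? yes; the offer is underwritten? no; the issuer has published audited accounts for the preceding year? yes — 2 of 3 hold (need ≥2) → satisfied.
§5.7 — Authorised Issuance: [the securities are non-transferable? yes] OR [the securities are not to be admitted to a regulated market? yes] → satisfied.
§5.13 — Regulated Distribution: Approved Distribution (§5.3)? no; Primary Transaction (§5.2)? yes; Authorised Issuance (§5.7)? yes — 2 of 3 hold (need ≥2) → satisfied.
§5.5 — Scheduled Issuance: [a prospectus has been approved by the competent authority? no] OR [the issuer has its registered office in the jurisdiction? yes] OR [the offer is not addressed solely to qualified investors? no] → satisfied.
§5.1 — Critical Scheme: [the offer is not made in connection with a takeover? yes] OR [the securities carry voting rights? no] → satisfied.
§5.10 — Scheduled Offer: [the securities are transferable? no] AND [the offer is underwritten? no] AND [the issuer has its registered office in the jurisdiction? yes] → not satisfied.
§5.4 — Class-S Issuance: [Scheduled Issuance (§5.5)? yes] AND [not a Critical Scheme (§5.1)? no] AND [not a Scheduled Offer (§5.10)? yes] → not satisfied.
§5.9 — Restricted Issuance: [the securities are to be admitted to a regulated market? no] AND [the issuer does not have its registered office in the jurisdiction? no] AND [the offer is not made in connection with a takeover? yes] → not satisfied.
§5.11 — Standard Solicitation: Restricted Issuance (§5.9)? no; the issuer has published audited accounts for the preceding year? yes; the issuer is a credit institution? yes — 2 of 3 hold (need ≥2) → satisfied.
§5.8 — Registered Distribution: [Regulated Distribution (§5.13)? yes] AND [Class-S Issuance (§5.4)? no] AND [Standard Solicitation (§5.11)? yes] → not satisfied.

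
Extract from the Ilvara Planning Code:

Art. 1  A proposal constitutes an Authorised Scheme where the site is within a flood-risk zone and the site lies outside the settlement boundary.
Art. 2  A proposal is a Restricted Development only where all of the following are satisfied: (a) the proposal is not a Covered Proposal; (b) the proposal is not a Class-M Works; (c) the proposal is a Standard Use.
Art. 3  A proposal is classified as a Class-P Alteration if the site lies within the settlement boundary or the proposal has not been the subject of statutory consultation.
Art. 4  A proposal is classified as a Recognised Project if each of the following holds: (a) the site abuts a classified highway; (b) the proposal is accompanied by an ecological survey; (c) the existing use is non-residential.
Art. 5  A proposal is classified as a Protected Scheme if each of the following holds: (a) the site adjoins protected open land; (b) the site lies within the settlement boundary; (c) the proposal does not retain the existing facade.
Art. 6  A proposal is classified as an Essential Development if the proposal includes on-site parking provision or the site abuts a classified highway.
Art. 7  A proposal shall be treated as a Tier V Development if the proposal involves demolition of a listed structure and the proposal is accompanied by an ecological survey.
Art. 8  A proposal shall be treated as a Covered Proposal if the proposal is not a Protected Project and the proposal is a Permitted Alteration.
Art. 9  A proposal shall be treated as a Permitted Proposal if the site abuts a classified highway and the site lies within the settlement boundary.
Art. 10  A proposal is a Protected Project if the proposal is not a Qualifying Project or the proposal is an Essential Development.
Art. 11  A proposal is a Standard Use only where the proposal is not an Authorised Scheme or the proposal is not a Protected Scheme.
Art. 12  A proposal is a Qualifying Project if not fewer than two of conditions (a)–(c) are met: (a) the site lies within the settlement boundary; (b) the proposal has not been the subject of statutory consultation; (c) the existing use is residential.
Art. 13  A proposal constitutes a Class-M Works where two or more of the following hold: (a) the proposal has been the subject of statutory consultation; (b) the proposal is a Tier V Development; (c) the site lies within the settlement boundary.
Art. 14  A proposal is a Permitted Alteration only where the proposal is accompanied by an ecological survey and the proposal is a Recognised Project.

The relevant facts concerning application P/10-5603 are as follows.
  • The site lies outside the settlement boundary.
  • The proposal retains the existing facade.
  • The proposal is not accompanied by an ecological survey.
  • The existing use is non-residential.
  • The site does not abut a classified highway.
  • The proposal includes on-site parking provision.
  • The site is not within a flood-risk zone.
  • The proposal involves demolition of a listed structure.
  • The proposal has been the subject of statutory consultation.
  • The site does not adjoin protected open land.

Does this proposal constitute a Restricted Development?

article 12 — Qualifying Project: the site lies within the settlement boundary? no; the proposal has not been the subject of statutory consultation? no; the existing use is residential? no — 0 of 3 hold (need ≥2) → not satisfied.
article 6 — Essential Development: [the proposal includes on-site parking provision? yes] OR [the site abuts a classified highway? no] → satisfied.
article 10 — Protected Project: [not a Qualifying Project (article 12)? yes] OR [Essential Development (article 6)? yes] → satisfied.
article 4 — Recognised Project: [the site abuts a classified highway? no] AND [the proposal is accompanied by an ecological survey? no] AND [the existing use is non-residential? yes] → not satisfied.
article 14 — Permitted Alteration: [the proposal is accompanied by an ecological survey? no] AND [Recognised Project (article 4)? no] → not satisfied.
article 8 — Covered Proposal: [not a Protected Project (article 10)? no] AND [Permitted Alteration (article 14)? no] → not satisfied.
article 7 — Tier V Development: [the proposal involves demolition of a listed structure? yes] AND [the proposal is accompanied by an ecological survey? no] → not satisfied.
article 13 — Class-M Works: the proposal has been the subject of statutory consultation? yes; Tier V Development (article 7)? no; the site lies within the settlement boundary? no — 1 of 3 hold (need ≥2) → not satisfied.
article 1 — Authorised Scheme: [the site is within a flood-risk zone? no] AND [the site lies outside the settlement boundary? yes] → not satisfied.
article 5 — Protected Scheme: [the site adjoins protected open land? no] AND [the site lies within the settlement boundary? no] AND [the proposal does not retain the existing facade? no] → not satisfied.
article 11 — Standard Use: [not an Authorised Scheme (article 1)? yes] OR [not a Protected Scheme (article 5)? yes] → satisfied.
article 2 — Restricted Development: [not a Covered Proposal (article 8)? yes] AND [not a Class-M Works (article 13)? yes] AND [Standard Use (article 11)? yes] → satisfied.

Yes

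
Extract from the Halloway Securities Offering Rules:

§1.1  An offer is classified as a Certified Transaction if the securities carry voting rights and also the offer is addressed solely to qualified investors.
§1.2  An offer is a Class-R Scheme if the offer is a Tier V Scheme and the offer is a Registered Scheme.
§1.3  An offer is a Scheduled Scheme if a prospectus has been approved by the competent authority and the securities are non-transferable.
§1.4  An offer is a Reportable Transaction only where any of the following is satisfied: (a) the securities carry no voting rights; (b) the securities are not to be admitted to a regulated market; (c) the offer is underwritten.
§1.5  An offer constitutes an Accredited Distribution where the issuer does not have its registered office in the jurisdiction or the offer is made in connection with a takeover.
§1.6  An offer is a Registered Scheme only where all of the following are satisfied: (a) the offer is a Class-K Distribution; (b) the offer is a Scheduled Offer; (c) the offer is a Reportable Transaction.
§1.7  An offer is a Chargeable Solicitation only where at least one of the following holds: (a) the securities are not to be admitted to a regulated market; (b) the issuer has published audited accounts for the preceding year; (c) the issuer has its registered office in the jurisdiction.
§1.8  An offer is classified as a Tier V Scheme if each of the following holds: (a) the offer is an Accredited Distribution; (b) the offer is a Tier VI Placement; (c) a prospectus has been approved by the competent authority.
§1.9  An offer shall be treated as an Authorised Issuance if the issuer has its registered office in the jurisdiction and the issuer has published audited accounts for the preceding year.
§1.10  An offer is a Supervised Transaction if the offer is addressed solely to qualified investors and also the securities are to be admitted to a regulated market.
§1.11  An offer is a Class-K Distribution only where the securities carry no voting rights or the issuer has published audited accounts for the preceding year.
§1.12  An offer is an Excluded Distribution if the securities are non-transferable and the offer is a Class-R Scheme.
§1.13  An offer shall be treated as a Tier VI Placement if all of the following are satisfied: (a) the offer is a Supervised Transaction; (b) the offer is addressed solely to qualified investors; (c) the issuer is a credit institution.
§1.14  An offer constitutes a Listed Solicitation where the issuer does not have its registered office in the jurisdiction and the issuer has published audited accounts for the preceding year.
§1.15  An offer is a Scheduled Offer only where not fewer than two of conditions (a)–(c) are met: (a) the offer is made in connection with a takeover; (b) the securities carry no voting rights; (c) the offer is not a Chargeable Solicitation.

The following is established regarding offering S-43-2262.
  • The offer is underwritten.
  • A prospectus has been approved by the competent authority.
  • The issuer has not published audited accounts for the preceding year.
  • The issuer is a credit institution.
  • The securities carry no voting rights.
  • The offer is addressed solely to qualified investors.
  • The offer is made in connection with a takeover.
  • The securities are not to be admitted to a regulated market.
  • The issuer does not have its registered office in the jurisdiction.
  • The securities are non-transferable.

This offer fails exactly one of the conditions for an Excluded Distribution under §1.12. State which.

§1.5 — Accredited Distribution: [the issuer does not have its registered office in the jurisdiction? yes] OR [the offer is made in connection with a takeover? yes] → satisfied.
§1.10 — Supervised Transaction: [the offer is addressed solely to qualified investors? yes] AND [the securities are to be admitted to a regulated market? no] → not satisfied.
§1.13 — Tier VI Placement: [Supervised Transaction (§1.10)? no] AND [the offer is addressed solely to qualified investors? yes] AND [the issuer is a credit institution? yes] → not satisfied.
§1.8 — Tier V Scheme: [Accredited Distribution (§1.5)? yes] AND [Tier VI Placement (§1.13)? no] AND [a prospectus has been approved by the competent authority? yes] → not satisfied.
§1.11 — Class-K Distribution: [the securities carry no voting rights? yes] OR [the issuer has published audited accounts for the preceding year? no] → satisfied.
§1.7 — Chargeable Solicitation: [the securities are not to be admitted to a regulated market? yes] OR [the issuer has published audited accounts for the preceding year? no] OR [the issuer has its registered office in the jurisdiction? no] → satisfied.
§1.15 — Scheduled Offer: the offer is made in connection with a takeover? yes; the securities carry no voting rights? yes; not a Chargeable Solicitation (§1.7)? no — 2 of 3 hold (need ≥2) → satisfied.
§1.4 — Reportable Transaction: [the securities carry no voting rights? yes] OR [the securities are not to be admitted to a regulated market? yes] OR [the offer is underwritten? yes] → satisfied.
§1.6 — Registered Scheme: [Class-K Distribution (§1.11)? yes] AND [Scheduled Offer (§1.15)? yes] AND [Reportable Transaction (§1.4)? yes] → satisfied.
§1.2 — Class-R Scheme: [Tier V Scheme (§1.8)? no] AND [Registered Scheme (§1.6)? yes] → not satisfied.
§1.12 — Excluded Distribution: [the securities are non-transferable? yes] AND [Class-R Scheme (§1.2)? no] → not satisfied.

Class-R Scheme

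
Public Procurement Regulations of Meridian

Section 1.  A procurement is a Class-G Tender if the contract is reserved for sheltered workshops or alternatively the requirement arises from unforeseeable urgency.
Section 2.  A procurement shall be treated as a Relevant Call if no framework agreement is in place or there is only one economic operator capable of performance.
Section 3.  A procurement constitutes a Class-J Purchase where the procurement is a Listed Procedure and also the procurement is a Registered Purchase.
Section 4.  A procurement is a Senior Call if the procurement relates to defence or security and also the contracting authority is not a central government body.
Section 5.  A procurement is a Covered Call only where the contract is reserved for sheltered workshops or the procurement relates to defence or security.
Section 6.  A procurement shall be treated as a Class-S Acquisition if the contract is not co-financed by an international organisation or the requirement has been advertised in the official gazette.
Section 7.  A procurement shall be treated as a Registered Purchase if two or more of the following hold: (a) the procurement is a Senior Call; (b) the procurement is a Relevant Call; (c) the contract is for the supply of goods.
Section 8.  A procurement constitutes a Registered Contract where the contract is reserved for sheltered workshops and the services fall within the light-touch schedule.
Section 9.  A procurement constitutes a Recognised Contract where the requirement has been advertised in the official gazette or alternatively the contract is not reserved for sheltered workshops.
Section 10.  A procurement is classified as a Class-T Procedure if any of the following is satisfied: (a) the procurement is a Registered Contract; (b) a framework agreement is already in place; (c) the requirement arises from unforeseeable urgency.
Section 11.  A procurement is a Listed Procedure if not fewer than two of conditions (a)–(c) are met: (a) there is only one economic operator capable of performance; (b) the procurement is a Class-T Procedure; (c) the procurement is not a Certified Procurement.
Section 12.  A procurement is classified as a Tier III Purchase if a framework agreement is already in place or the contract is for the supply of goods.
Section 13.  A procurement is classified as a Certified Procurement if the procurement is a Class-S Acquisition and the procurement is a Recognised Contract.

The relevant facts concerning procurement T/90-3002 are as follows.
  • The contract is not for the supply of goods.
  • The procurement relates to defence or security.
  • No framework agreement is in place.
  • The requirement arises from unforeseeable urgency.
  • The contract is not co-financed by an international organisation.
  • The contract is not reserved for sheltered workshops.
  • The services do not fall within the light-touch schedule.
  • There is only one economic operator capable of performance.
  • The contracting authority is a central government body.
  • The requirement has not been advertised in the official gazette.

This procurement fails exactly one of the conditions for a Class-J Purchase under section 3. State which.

Registered Purchase

section 8 — Registered Contract: [the contract is reserved for sheltered workshops? no] AND [the services fall within the light-touch schedule? no] → not satisfied.
section 10 — Class-T Procedure: [Registered Contract (section 8)? no] OR [a framework agreement is already in place? no] OR [the requirement arises from unforeseeable urgency? yes] → satisfied.
section 6 — Class-S Acquisition: [the contract is not co-financed by an international organisation? yes] OR [the requirement has been advertised in the official gazette? no] → satisfied.
section 9 — Recognised Contract: [the requirement has been advertised in the official gazette? no] OR [the contract is not reserved for sheltered workshops? yes] → satisfied.
section 13 — Certified Procurement: [Class-S Acquisition (section 6)? yes] AND [Recognised Contract (section 9)? yes] → satisfied.
section 11 — Listed Procedure: there is only one economic operator capable of performance? yes; Class-T Procedure (section 10)? yes; not a Certified Procurement (section 13)? no — 2 of 3 hold (need ≥2) → satisfied.
section 4 — Senior Call: [the procurement relates to defence or security? yes] AND [the contracting authority is not a central government body? no] → not satisfied.
section 2 — Relevant Call: [no framework agreement is in place? yes] OR [there is only one economic operator capable of performance? yes] → satisfied.
section 7 — Registered Purchase: Senior Call (section 4)? no; Relevant Call (section 2)? yes; the contract is for the supply of goods? no — 1 of 3 hold (need ≥2) → not satisfied.
section 3 — Class-J Purchase: [Listed Procedure (section 11)? yes] AND [Registered Purchase (section 7)? no] → not satisfied.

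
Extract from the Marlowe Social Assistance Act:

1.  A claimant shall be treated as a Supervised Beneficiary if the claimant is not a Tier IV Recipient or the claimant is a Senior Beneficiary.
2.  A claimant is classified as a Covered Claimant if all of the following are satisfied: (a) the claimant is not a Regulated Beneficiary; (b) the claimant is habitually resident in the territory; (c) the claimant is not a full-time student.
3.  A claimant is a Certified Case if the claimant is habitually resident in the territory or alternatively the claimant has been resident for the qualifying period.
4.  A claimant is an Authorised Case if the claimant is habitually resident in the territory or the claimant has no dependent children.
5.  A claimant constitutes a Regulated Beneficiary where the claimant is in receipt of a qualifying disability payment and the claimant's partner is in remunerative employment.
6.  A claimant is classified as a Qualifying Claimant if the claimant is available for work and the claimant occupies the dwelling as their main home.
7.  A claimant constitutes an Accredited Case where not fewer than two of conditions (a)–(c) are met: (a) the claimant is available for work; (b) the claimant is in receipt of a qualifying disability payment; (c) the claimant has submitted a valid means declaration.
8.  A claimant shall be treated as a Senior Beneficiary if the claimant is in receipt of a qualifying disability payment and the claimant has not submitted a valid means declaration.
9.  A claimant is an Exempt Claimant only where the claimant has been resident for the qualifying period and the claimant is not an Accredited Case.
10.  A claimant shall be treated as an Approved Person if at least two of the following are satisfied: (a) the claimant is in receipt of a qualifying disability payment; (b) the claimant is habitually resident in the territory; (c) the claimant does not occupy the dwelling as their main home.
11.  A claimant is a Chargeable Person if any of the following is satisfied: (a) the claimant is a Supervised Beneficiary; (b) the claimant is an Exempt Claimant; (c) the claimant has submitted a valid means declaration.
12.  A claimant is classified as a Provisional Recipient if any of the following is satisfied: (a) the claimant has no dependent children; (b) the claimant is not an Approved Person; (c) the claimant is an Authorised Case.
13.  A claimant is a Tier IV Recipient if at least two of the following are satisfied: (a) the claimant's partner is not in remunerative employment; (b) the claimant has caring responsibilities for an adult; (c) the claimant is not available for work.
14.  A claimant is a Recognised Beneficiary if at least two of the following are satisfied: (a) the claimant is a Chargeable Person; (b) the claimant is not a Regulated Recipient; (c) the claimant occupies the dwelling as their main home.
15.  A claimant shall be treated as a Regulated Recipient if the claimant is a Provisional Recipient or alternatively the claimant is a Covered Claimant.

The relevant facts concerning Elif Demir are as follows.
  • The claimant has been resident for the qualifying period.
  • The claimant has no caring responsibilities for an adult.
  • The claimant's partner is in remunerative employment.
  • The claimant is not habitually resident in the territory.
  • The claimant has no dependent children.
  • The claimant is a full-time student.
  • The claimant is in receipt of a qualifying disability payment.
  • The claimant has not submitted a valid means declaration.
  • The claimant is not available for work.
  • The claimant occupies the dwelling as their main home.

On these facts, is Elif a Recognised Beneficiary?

paragraph 13 — Tier IV Recipient: the claimant's partner is not in remunerative employment? no; the claimant has caring responsibilities for an adult? no; the claimant is not available for work? yes — 1 of 3 hold (need ≥2) → not satisfied.
paragraph 8 — Senior Beneficiary: [the claimant is in receipt of a qualifying disability payment? yes] AND [the claimant has not submitted a valid means declaration? yes] → satisfied.
paragraph 1 — Supervised Beneficiary: [not a Tier IV Recipient (paragraph 13)? yes] OR [Senior Beneficiary (paragraph 8)? yes] → satisfied.
paragraph 7 — Accredited Case: the claimant is available for work? no; the claimant is in receipt of a qualifying disability payment? yes; the claimant has submitted a valid means declaration? no — 1 of 3 hold (need ≥2) → not satisfied.
paragraph 9 — Exempt Claimant: [the claimant has been resident for the qualifying period? yes] AND [not an Accredited Case (paragraph 7)? yes] → satisfied.
paragraph 11 — Chargeable Person: [Supervised Beneficiary (paragraph 1)? yes] OR [Exempt Claimant (paragraph 9)? yes] OR [the claimant has submitted a valid means declaration? no] → satisfied.
paragraph 10 — Approved Person: the claimant is in receipt of a qualifying disability payment? yes; the claimant is habitually resident in the territory? no; the claimant does not occupy the dwelling as their main home? no — 1 of 3 hold (need ≥2) → not satisfied.
paragraph 4 — Authorised Case: [the claimant is habitually resident in the territory? no] OR [the claimant has no dependent children? yes] → satisfied.
paragraph 12 — Provisional Recipient: [the claimant has no dependent children? yes] OR [not an Approved Person (paragraph 10)? yes] OR [Authorised Case (paragraph 4)? yes] → satisfied.
paragraph 5 — Regulated Beneficiary: [the claimant is in receipt of a qualifying disability payment? yes] AND [the claimant's partner is in remunerative employment? yes] → satisfied.
paragraph 2 — Covered Claimant: [not a Regulated Beneficiary (paragraph 5)? no] AND [the claimant is habitually resident in the territory? no] AND [the claimant is not a full-time student? no] → not satisfied.
paragraph 15 — Regulated Recipient: [Provisional Recipient (paragraph 12)? yes] OR [Covered Claimant (paragraph 2)? no] → satisfied.
paragraph 14 — Recognised Beneficiary: Chargeable Person (paragraph 11)? yes; not a Regulated Recipient (paragraph 15)? no; the claimant occupies the dwelling as their main home? yes — 2 of 3 hold (need ≥2) → satisfied.

Yes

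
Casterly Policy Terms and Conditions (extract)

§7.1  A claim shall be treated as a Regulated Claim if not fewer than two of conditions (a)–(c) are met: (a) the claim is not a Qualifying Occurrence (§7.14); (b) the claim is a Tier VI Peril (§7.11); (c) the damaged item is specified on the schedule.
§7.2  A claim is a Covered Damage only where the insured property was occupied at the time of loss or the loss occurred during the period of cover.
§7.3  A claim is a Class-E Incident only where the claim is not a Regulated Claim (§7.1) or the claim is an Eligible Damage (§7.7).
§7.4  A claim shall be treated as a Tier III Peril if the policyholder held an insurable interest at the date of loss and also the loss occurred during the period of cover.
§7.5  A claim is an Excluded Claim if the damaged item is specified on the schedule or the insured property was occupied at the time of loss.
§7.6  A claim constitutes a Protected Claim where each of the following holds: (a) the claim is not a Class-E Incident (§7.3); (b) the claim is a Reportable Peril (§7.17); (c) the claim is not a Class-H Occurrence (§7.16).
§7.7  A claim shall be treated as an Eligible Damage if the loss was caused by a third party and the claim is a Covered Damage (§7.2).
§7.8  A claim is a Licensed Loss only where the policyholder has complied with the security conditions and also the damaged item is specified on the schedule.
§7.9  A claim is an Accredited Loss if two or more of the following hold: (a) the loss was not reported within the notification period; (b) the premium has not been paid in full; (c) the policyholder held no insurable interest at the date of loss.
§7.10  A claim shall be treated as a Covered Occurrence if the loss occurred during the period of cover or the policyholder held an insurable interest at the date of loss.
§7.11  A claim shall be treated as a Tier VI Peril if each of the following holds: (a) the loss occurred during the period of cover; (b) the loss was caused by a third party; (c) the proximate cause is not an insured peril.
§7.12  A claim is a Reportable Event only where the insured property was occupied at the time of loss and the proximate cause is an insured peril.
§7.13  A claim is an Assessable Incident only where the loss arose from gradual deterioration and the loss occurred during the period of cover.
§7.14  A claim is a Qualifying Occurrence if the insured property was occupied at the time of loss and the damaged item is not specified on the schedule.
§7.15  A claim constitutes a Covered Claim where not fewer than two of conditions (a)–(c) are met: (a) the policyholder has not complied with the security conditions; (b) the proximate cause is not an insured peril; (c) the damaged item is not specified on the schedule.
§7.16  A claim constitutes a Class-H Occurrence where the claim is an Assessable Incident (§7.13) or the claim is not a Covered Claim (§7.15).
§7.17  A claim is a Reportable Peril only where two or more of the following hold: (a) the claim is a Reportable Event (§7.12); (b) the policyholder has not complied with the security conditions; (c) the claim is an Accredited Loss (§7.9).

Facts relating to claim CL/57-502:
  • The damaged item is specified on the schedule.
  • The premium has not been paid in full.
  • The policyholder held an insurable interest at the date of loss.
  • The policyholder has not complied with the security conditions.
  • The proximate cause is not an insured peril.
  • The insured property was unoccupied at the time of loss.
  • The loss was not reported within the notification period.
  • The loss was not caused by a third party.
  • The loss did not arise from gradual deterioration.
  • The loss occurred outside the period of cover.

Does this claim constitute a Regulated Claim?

Yes

§7.14 — Qualifying Occurrence: [the insured property was occupied at the time of loss? no] AND [the damaged item is not specified on the schedule? no] → not satisfied.
§7.11 — Tier VI Peril: [the loss occurred during the period of cover? no] AND [the loss was caused by a third party? no] AND [the proximate cause is not an insured peril? yes] → not satisfied.
§7.1 — Regulated Claim: not a Qualifying Occurrence (§7.14)? yes; Tier VI Peril (§7.11)? no; the damaged item is specified on the schedule? yes — 2 of 3 hold (need ≥2) → satisfied.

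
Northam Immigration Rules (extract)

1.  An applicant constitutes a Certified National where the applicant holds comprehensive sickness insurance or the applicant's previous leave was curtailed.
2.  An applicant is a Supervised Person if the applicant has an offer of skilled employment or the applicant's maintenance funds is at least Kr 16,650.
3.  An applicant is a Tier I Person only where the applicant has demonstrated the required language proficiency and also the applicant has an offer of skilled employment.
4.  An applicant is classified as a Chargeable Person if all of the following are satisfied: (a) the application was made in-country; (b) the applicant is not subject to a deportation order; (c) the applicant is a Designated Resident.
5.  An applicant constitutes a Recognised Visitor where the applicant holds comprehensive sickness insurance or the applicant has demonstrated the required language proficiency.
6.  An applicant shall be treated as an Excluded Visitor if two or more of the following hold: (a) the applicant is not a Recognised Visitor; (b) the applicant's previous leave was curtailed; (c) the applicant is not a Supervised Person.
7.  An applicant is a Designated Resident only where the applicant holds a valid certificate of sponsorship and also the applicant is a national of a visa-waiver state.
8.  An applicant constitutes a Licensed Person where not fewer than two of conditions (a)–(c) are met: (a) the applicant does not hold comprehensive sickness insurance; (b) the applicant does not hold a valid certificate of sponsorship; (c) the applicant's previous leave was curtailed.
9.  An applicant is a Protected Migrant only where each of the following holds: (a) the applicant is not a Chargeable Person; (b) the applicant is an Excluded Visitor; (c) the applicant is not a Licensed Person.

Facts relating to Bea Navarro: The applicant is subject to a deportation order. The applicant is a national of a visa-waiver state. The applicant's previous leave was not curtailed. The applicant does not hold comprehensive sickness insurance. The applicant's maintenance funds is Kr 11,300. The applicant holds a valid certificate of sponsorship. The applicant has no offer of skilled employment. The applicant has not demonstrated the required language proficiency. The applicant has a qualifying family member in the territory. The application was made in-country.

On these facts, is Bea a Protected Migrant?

Yes

paragraph 7 — Designated Resident: [the applicant holds a valid certificate of sponsorship? yes] AND [the applicant is a national of a visa-waiver state? yes] → satisfied.
paragraph 4 — Chargeable Person: [the application was made in-country? yes] AND [the applicant is not subject to a deportation order? no] AND [Designated Resident (paragraph 7)? yes] → not satisfied.
paragraph 5 — Recognised Visitor: [the applicant holds comprehensive sickness insurance? no] OR [the applicant has demonstrated the required language proficiency? no] → not satisfied.
paragraph 2 — Supervised Person: [the applicant has an offer of skilled employment? no] OR [applicant's maintenance funds: Kr 11,300 ≥ Kr 16,650? no] → not satisfied.
paragraph 6 — Excluded Visitor: not a Recognised Visitor (paragraph 5)? yes; the applicant's previous leave was curtailed? no; not a Supervised Person (paragraph 2)? yes — 2 of 3 hold (need ≥2) → satisfied.
paragraph 8 — Licensed Person: the applicant does not hold comprehensive sickness insurance? yes; the applicant does not hold a valid certificate of sponsorship? no; the applicant's previous leave was curtailed? no — 1 of 3 hold (need ≥2) → not satisfied.
paragraph 9 — Protected Migrant: [not a Chargeable Person (paragraph 4)? yes] AND [Excluded Visitor (paragraph 6)? yes] AND [not a Licensed Person (paragraph 8)? yes] → satisfied.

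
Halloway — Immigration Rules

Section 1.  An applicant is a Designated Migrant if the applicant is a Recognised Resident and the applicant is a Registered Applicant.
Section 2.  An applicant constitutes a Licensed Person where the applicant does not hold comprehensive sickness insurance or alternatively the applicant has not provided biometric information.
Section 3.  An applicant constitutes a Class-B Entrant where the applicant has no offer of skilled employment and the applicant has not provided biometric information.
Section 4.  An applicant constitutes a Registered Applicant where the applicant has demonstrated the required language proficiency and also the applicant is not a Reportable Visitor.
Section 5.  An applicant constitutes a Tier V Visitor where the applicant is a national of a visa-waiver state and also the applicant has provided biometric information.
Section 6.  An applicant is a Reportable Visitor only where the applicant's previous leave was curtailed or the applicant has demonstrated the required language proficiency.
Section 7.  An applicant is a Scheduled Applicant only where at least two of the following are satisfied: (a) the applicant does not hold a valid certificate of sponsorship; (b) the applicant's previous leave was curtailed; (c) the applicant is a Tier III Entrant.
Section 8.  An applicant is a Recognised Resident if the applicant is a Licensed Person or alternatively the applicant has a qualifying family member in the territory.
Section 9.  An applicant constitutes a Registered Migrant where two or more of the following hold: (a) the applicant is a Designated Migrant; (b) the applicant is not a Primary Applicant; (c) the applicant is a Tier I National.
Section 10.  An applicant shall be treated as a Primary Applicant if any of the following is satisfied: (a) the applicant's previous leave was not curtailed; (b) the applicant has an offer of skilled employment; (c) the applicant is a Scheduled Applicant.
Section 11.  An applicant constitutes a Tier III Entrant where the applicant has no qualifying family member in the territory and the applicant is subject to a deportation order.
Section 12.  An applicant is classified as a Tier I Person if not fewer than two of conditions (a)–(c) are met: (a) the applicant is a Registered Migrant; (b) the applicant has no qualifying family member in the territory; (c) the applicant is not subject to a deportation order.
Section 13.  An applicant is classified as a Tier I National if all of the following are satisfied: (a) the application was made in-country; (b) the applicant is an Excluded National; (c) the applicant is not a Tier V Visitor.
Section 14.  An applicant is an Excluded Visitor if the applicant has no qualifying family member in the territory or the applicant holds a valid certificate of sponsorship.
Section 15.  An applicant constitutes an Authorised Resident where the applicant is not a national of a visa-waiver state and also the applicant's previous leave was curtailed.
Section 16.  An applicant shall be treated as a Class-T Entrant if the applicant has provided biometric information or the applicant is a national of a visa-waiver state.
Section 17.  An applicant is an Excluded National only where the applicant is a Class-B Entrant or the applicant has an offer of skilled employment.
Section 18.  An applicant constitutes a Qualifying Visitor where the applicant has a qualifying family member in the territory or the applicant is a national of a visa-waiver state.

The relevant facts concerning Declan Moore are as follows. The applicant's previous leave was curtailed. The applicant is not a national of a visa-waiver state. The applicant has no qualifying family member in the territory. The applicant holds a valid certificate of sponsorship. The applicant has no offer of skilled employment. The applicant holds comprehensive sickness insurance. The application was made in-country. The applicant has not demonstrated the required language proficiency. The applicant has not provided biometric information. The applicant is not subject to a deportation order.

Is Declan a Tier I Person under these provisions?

Under section 2: the applicant does not hold comprehensive sickness insurance? no; or the applicant has not provided biometric information? yes. So the applicant is a Licensed Person.
Under section 8: Licensed Person (section 2)? yes; or the applicant has a qualifying family member in the territory? no. So the applicant is a Recognised Resident.
Under section 6: the applicant's previous leave was curtailed? yes; or the applicant has demonstrated the required language proficiency? no. So the applicant is a Reportable Visitor.
Under section 4: the applicant has demonstrated the required language proficiency? no; and not a Reportable Visitor (section 6)? no. So the applicant is not a Registered Applicant.
Under section 1: Recognised Resident (section 8)? yes; and Registered Applicant (section 4)? no. So the applicant is not a Designated Migrant.
Under section 11: the applicant has no qualifying family member in the territory? yes; and the applicant is subject to a deportation order? no. So the applicant is not a Tier III Entrant.
Under section 7: the applicant does not hold a valid certificate of sponsorship? no; the applicant's previous leave was curtailed? yes; Tier III Entrant (section 11)? no — 1 of 3 hold (need ≥2) → not satisfied.
Under section 10: the applicant's previous leave was not curtailed? no; or the applicant has an offer of skilled employment? no; or Scheduled Applicant (section 7)? no. So the applicant is not a Primary Applicant.
Under section 3: the applicant has no offer of skilled employment? yes; and the applicant has not provided biometric information? yes. So the applicant is a Class-B Entrant.
Under section 17: Class-B Entrant (section 3)? yes; or the applicant has an offer of skilled employment? no. So the applicant is an Excluded National.
Under section 5: the applicant is a national of a visa-waiver state? no; and the applicant has provided biometric information? no. So the applicant is not a Tier V Visitor.
Under section 13: the application was made in-country? yes; and Excluded National (section 17)? yes; and not a Tier V Visitor (section 5)? yes. So the applicant is a Tier I National.
Under section 9: Designated Migrant (section 1)? no; not a Primary Applicant (section 10)? yes; Tier I National (section 13)? yes — 2 of 3 hold (need ≥2) → satisfied.
Under section 12: Registered Migrant (section 9)? yes; the applicant has no qualifying family member in the territory? yes; the applicant is not subject to a deportation order? yes — 3 of 3 hold (need ≥2) → satisfied.

Yes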